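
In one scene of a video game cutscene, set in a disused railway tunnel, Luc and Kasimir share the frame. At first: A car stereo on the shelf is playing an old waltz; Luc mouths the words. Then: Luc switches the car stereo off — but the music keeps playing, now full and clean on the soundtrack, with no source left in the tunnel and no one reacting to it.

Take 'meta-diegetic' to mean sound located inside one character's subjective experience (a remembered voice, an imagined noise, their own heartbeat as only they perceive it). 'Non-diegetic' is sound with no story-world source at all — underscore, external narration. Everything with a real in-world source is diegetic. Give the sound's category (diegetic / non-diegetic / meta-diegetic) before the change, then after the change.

Before the change: a car stereo is a real in-scene source and Luc reacts to it → diegetic.
After the change: there is no longer any in-world source and no one can hear it — it has become underscore → non-diegetic.

diegetic, non-diegetic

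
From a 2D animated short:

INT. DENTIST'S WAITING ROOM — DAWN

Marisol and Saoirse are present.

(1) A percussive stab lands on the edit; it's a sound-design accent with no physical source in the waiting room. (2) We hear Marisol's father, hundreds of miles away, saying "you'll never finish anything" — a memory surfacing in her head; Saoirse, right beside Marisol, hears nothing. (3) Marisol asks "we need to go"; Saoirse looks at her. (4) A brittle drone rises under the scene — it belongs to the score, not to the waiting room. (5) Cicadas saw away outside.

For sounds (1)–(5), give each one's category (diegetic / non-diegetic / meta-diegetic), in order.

non-diegetic, meta-diegetic, diegetic, non-diegetic, diegetic

Sound (1): an editorial stinger — it belongs to the cut, not the story world, so non-diegetic.
(2) is meta-diegetic: a remembered line, private to Marisol — not present in the room, not audible to Saoirse.
(3) on-screen dialogue — Marisol speaks and Saoirse is there to hear → diegetic.
Sound (4): score with no on-screen or off-screen source; it exists for the audience alone, so non-diegetic.
(5) it's the actual ambient sound of the location → diegetic.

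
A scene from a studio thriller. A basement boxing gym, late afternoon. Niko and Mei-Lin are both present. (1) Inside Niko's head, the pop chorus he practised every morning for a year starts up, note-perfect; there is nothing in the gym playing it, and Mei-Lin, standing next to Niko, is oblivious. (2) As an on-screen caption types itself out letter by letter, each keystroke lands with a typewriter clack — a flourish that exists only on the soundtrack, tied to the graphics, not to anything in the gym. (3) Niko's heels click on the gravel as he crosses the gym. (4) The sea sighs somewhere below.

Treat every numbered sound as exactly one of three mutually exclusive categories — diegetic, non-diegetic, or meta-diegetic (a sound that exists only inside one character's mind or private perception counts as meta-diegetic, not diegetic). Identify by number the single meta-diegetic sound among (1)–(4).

(1) is meta-diegetic: the music is a memory playing inside Niko's mind alone; no real-world source, Mei-Lin can't hear it.
(2) is non-diegetic: sound married to a title/caption — outside the diegesis by definition.
Sound (3): a character's body making contact with the set — an in-world sound, so diegetic.
Sound (4): the sea is part of the location's real environment, so diegetic.
Only (1) is meta-diegetic.

1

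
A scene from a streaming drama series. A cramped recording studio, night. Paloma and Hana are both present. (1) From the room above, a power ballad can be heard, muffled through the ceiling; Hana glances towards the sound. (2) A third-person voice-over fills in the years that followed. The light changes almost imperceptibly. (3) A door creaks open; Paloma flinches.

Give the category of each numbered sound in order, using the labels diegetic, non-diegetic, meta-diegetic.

Sound (1): the music has an off-screen but real-world source and a character hears it, so diegetic.
(2) is non-diegetic: external voice-over — not a character, not heard by anyone in the scene.
Sound (3): the sound comes from a door physically present in the location, so diegetic.

diegetic, non-diegetic, diegetic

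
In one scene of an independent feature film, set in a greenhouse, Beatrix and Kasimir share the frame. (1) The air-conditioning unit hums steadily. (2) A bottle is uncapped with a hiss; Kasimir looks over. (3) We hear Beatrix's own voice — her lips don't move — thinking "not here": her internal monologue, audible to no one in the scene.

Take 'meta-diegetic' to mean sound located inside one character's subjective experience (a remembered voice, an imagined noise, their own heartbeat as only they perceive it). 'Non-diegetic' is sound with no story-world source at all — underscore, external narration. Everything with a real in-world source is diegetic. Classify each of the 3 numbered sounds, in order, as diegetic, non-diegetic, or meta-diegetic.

Sound (1): it's the actual ambient sound of the location, so diegetic.
(2) an in-world source (a bottle); characters could hear it → diegetic.
(3) is meta-diegetic: it's Beatrix's unspoken thought, heard only by the audience via her subjectivity.

diegetic, diegetic, meta-diegetic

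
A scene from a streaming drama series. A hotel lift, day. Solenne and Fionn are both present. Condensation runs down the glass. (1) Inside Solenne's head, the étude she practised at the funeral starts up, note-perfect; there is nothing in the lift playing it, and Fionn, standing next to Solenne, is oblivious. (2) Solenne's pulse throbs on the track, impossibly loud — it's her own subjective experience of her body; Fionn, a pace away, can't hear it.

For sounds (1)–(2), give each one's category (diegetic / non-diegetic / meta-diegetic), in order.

meta-diegetic, meta-diegetic

Sound (1): it lives in Solenne's subjectivity, not in the lift, so meta-diegetic.
(2) it's Solenne's internal bodily sensation rendered as sound; only Solenne 'hears' it → meta-diegetic.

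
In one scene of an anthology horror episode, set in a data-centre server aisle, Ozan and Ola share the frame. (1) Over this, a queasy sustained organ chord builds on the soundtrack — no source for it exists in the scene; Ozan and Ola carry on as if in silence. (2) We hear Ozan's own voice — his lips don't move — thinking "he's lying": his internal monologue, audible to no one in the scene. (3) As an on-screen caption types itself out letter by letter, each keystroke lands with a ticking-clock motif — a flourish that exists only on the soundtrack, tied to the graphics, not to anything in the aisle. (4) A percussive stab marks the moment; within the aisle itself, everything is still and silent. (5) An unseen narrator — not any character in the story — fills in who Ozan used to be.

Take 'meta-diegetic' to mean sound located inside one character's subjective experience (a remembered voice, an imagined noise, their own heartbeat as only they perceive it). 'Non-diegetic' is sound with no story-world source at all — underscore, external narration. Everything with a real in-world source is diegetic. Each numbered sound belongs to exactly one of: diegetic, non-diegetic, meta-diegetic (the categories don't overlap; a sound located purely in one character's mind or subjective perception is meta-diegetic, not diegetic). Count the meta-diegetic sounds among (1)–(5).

1

Sound (1): it has no source in the story world and no character can hear it — it's underscore, so non-diegetic.
Sound (2): Ozan's thought-voice: a private mental sound no other character can hear, so meta-diegetic.
(3) is non-diegetic: the caption isn't part of the story world, so neither is the sound tied to it.
Sound (4): an editorial stinger — it belongs to the cut, not the story world, so non-diegetic.
(5) the narrator exists outside the story world, addressing only the audience → non-diegetic.
Meta-diegetic: (2) — that's 1.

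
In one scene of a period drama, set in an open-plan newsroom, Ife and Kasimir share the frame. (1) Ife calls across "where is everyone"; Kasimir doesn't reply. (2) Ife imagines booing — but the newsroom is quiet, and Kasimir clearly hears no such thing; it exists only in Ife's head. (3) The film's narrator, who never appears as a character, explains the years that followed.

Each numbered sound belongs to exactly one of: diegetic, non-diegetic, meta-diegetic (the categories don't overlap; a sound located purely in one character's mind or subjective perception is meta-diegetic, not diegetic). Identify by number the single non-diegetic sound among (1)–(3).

(1) is diegetic: spoken by a character present in the story world.
Sound (2): subjective to Ife: the newsroom is silent and Kasimir hears nothing, so meta-diegetic.
(3) is non-diegetic: commentary laid over the scene from outside the fiction.
Only (3) is non-diegetic.

3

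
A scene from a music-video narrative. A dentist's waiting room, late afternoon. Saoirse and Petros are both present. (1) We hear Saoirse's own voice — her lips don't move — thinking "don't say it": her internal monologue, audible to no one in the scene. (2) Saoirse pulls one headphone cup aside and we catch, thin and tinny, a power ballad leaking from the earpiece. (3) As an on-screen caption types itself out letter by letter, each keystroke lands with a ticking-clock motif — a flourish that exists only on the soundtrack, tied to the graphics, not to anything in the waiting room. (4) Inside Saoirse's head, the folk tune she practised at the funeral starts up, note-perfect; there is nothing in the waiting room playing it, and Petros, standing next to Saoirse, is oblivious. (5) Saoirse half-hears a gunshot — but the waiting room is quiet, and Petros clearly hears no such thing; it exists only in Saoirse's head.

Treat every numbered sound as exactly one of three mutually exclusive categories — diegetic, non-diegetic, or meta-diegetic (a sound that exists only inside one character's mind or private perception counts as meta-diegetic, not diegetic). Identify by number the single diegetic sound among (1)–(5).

Sound (1): it's Saoirse's unspoken thought, heard only by the audience via her subjectivity, so meta-diegetic.
(2) is diegetic: the headphones are an on-screen source.
(3) is non-diegetic: the caption isn't part of the story world, so neither is the sound tied to it.
(4) remembered music, private to Saoirse — Petros is oblivious because it isn't in the room → meta-diegetic.
Sound (5): subjective to Saoirse: the waiting room is silent and Petros hears nothing, so meta-diegetic.
Only (2) is diegetic.

2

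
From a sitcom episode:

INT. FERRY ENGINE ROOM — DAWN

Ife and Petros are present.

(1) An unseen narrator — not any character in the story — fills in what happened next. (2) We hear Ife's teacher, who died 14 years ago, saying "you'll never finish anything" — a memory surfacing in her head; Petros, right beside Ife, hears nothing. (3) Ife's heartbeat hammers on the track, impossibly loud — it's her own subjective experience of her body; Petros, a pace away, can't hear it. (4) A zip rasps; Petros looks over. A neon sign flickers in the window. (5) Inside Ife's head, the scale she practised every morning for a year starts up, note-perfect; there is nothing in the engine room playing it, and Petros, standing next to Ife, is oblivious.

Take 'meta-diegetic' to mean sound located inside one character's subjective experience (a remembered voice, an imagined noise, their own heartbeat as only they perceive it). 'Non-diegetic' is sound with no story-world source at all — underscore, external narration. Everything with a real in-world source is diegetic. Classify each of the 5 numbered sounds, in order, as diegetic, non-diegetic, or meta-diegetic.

non-diegetic, meta-diegetic, meta-diegetic, diegetic, meta-diegetic

(1) the narrator exists outside the story world, addressing only the audience → non-diegetic.
(2) it's Ife's recollection rendered as sound; the other character can't hear it → meta-diegetic.
(3) point-of-audition from inside Ife's body; not a sound in the room → meta-diegetic.
Sound (4): a zip is a real object/event in the scene's world, so diegetic.
Sound (5): it lives in Ife's subjectivity, not in the engine room, so meta-diegetic.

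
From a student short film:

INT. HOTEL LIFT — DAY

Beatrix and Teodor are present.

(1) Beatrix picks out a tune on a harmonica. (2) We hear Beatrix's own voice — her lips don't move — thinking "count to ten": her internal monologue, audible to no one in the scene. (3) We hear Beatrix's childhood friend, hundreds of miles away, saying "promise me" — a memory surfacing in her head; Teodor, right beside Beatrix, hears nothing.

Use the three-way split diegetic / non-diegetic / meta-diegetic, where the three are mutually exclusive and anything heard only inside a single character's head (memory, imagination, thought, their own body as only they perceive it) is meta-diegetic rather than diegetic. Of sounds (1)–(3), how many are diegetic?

Sound (1): a character is playing a harmonica on screen, so diegetic.
(2) is meta-diegetic: internal monologue — inside Beatrix's mind, not spoken into the scene.
(3) the voice is a memory playing only inside Beatrix's mind; Teodor can't hear it → meta-diegetic.
Diegetic: (1) — that's 1.

1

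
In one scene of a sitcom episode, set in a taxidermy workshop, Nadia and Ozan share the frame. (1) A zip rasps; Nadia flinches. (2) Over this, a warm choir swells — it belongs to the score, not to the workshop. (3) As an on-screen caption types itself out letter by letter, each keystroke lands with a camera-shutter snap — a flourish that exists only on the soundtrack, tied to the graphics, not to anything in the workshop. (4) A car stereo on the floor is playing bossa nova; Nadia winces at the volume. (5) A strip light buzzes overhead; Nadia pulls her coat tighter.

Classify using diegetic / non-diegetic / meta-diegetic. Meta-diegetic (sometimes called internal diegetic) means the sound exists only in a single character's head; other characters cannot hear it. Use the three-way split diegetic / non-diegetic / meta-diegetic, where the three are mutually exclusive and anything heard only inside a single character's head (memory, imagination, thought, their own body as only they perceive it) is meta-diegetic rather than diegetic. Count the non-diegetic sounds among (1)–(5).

(1) a zip is a real object/event in the scene's world → diegetic.
(2) is non-diegetic: nothing in the workshop produces it and the characters don't hear it — pure soundtrack.
(3) the caption isn't part of the story world, so neither is the sound tied to it → non-diegetic.
(4) is diegetic: source music from a car stereo, which exists in the story world.
(5) it's the actual ambient sound of the location → diegetic.
Non-diegetic: (2), (3) — that's 2.

2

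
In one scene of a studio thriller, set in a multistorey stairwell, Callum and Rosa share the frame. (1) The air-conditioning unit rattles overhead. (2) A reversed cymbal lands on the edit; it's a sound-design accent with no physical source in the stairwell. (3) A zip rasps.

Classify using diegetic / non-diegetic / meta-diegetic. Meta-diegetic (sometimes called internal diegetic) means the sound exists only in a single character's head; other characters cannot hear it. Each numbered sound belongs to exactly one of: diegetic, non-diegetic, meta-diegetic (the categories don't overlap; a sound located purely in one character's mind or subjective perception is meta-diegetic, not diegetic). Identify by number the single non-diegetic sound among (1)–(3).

2

(1) it's the actual ambient sound of the location → diegetic.
(2) is non-diegetic: an editorial stinger — it belongs to the cut, not the story world.
(3) an in-world source (a zip); characters could hear it → diegetic.
Only (2) is non-diegetic.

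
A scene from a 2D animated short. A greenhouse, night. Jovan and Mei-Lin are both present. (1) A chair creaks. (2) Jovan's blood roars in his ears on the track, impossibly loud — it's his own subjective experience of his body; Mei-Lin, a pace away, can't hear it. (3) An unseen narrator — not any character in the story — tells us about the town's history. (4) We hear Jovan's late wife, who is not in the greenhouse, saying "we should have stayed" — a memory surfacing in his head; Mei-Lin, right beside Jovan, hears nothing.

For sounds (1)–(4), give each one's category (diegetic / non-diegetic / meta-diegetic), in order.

diegetic, meta-diegetic, non-diegetic, meta-diegetic

(1) is diegetic: the sound comes from a chair physically present in the location.
(2) is meta-diegetic: point-of-audition from inside Jovan's body; not a sound in the room.
(3) is non-diegetic: the narrator exists outside the story world, addressing only the audience.
(4) it's Jovan's recollection rendered as sound; the other character can't hear it → meta-diegetic.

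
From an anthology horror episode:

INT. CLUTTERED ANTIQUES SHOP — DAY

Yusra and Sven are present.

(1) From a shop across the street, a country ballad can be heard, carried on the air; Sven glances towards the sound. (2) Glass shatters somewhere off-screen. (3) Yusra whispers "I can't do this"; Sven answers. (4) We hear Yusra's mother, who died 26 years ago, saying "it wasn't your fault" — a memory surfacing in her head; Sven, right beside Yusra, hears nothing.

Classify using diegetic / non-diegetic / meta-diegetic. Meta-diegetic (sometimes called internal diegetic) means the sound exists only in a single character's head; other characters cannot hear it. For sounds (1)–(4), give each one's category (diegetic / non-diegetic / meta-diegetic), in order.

diegetic, diegetic, diegetic, meta-diegetic

(1) is diegetic: off-screen diegetic: the source is out of frame but still in the story's space.
(2) is diegetic: glass is a real object/event in the scene's world.
(3) is diegetic: on-screen dialogue — Yusra speaks and Sven is there to hear.
Sound (4): the voice is a memory playing only inside Yusra's mind; Sven can't hear it, so meta-diegetic.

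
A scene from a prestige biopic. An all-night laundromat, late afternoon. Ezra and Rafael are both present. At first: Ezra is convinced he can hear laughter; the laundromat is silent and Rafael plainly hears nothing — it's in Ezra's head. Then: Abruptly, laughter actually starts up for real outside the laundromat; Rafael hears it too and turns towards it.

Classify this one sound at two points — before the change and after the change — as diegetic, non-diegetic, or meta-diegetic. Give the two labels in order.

meta-diegetic, diegetic

Before the change: only Ezra 'hears' it — imagined, in his mind → meta-diegetic.
After the change: now there's a real external source and Rafael hears it too — in the story world → diegetic.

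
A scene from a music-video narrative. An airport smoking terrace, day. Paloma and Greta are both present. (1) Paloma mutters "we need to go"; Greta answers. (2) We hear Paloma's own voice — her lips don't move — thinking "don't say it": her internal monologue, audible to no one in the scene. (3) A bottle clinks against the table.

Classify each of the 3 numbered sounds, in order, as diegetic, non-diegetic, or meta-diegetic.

diegetic, meta-diegetic, diegetic

(1) is diegetic: on-screen dialogue — Paloma speaks and Greta is there to hear.
Sound (2): it's Paloma's unspoken thought, heard only by the audience via her subjectivity, so meta-diegetic.
(3) is diegetic: an in-world source (a bottle); characters could hear it.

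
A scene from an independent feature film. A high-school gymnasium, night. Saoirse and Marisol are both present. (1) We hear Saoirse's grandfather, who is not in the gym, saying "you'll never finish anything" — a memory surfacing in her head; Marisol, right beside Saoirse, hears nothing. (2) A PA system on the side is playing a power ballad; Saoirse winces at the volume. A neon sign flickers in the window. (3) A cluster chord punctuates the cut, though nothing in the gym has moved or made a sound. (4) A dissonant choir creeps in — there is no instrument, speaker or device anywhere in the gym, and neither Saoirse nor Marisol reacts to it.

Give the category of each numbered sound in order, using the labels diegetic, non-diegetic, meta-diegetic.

(1) a remembered line, private to Saoirse — not present in the room, not audible to Marisol → meta-diegetic.
(2) the music comes from an on-screen device that Saoirse responds to → diegetic.
(3) is non-diegetic: nothing in the scene produces it; it's an accent added for the audience.
Sound (4): score with no on-screen or off-screen source; it exists for the audience alone, so non-diegetic.

meta-diegetic, diegetic, non-diegetic, non-diegetic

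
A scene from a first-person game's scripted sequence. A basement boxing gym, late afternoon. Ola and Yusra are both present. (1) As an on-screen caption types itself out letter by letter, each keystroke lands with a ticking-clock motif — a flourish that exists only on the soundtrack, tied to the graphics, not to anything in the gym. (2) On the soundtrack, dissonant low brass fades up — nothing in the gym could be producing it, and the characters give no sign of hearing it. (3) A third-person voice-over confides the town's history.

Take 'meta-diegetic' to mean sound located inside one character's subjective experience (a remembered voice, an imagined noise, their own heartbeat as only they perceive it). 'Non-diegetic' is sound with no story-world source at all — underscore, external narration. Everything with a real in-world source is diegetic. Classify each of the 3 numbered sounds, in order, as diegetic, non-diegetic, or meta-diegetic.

non-diegetic, non-diegetic, non-diegetic

Sound (1): sound married to a title/caption — outside the diegesis by definition, so non-diegetic.
Sound (2): it has no source in the story world and no character can hear it — it's underscore, so non-diegetic.
Sound (3): commentary laid over the scene from outside the fiction, so non-diegetic.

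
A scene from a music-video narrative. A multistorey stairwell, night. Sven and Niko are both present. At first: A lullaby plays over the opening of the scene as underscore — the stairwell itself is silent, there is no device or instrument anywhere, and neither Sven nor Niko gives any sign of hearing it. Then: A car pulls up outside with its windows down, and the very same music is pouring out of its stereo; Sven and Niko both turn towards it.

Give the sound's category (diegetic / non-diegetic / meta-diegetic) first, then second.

non-diegetic, diegetic

First: no in-world source exists and no character can hear it — underscore → non-diegetic.
Second: the car stereo is now a real source in the story world and the characters hear it → diegetic.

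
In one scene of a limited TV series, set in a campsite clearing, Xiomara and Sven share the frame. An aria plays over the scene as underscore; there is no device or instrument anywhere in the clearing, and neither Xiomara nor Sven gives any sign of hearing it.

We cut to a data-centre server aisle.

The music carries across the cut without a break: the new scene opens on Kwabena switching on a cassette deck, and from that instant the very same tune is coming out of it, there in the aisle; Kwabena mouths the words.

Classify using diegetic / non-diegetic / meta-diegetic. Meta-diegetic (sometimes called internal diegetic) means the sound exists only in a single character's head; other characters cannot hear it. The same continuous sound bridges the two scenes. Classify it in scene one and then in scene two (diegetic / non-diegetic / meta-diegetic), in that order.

Scene one: there's no in-world source anywhere and no character hears it — underscore for the audience only → non-diegetic.
Scene two: once Kwabena turns on a cassette deck, the music has a real source in the story world and Kwabena reacts to it → diegetic.

non-diegetic, diegetic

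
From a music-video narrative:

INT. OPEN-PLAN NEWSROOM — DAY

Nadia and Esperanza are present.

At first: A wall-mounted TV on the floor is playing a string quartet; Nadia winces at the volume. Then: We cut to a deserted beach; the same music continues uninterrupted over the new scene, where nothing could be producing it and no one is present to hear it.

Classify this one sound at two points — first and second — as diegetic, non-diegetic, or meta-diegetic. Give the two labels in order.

diegetic, non-diegetic

First: a wall-mounted TV is a real in-scene source and Nadia reacts to it → diegetic.
Second: there is no longer any in-world source and no one can hear it — it has become underscore → non-diegetic.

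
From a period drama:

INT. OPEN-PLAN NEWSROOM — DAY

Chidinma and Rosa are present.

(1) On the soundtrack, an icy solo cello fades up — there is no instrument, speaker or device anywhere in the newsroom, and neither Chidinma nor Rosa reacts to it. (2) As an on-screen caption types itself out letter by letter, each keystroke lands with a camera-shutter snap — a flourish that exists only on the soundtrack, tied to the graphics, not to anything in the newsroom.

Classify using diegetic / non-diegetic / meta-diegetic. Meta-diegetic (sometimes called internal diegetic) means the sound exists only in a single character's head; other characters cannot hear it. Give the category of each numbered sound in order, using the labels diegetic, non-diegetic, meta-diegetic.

non-diegetic, non-diegetic

(1) it has no source in the story world and no character can hear it — it's underscore → non-diegetic.
(2) is non-diegetic: it accompanies on-screen graphics, not anything inside the story world.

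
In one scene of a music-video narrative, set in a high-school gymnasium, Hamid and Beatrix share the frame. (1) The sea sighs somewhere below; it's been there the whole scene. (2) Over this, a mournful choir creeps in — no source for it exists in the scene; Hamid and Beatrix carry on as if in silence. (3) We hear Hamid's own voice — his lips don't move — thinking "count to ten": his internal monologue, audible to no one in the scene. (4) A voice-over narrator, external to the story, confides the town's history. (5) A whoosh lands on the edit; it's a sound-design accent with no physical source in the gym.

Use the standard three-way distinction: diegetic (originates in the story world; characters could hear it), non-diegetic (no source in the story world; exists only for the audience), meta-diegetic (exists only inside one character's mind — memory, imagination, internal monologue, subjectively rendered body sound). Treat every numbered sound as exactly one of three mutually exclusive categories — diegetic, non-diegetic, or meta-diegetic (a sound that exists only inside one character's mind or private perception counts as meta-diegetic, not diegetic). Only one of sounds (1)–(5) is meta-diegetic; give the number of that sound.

3

Sound (1): ambient/room sound belonging to the story's physical space, so diegetic.
(2) is non-diegetic: it has no source in the story world and no character can hear it — it's underscore.
Sound (3): it's Hamid's unspoken thought, heard only by the audience via his subjectivity, so meta-diegetic.
(4) external voice-over — not a character, not heard by anyone in the scene → non-diegetic.
Sound (5): it's a sound-design accent with no in-world source; no one in the scene can hear it, so non-diegetic.
Only (3) is meta-diegetic.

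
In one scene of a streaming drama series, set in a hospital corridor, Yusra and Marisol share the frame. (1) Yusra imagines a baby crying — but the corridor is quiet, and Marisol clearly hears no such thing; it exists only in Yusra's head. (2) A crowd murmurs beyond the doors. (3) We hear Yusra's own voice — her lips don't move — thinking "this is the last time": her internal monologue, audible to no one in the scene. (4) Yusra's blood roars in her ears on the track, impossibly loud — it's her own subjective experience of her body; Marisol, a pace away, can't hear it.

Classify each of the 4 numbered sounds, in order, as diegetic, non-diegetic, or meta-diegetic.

(1) the sound is imagined by Yusra; nothing in the story world is producing it and Marisol can't hear it → meta-diegetic.
(2) ambient/room sound belonging to the story's physical space → diegetic.
Sound (3): it's Yusra's unspoken thought, heard only by the audience via her subjectivity, so meta-diegetic.
Sound (4): point-of-audition from inside Yusra's body; not a sound in the room, so meta-diegetic.

meta-diegetic, diegetic, meta-diegetic, meta-diegetic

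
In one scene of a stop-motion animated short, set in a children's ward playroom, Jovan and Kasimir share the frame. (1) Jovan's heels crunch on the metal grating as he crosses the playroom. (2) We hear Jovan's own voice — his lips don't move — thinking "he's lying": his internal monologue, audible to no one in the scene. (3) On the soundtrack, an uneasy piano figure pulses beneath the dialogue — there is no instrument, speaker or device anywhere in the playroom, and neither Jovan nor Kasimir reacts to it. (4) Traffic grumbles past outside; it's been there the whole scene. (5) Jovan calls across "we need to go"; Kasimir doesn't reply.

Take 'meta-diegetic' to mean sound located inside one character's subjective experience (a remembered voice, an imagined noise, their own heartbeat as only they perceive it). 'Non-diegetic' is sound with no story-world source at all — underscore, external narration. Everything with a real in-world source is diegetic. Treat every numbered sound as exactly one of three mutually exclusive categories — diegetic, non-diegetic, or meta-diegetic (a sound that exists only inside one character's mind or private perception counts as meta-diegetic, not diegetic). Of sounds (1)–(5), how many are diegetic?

(1) is diegetic: it's the physical sound of Jovan moving in the space.
(2) is meta-diegetic: internal monologue — inside Jovan's mind, not spoken into the scene.
(3) is non-diegetic: score with no on-screen or off-screen source; it exists for the audience alone.
(4) it's the actual ambient sound of the location → diegetic.
Sound (5): Jovan is a character speaking aloud in the scene, so diegetic.
Diegetic: (1), (4), (5) — that's 3.

3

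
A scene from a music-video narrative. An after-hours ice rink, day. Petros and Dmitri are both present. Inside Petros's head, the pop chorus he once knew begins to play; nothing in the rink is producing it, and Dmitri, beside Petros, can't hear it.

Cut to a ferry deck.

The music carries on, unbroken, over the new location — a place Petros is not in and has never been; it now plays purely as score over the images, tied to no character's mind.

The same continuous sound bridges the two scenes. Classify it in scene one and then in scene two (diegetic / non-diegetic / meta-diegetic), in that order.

Scene one: the music exists only inside Petros's mind; Dmitri can't hear it → meta-diegetic.
Scene two: it's detached from Petros entirely and plays over unrelated images with no in-world source — conventional underscore → non-diegetic.

meta-diegetic, non-diegetic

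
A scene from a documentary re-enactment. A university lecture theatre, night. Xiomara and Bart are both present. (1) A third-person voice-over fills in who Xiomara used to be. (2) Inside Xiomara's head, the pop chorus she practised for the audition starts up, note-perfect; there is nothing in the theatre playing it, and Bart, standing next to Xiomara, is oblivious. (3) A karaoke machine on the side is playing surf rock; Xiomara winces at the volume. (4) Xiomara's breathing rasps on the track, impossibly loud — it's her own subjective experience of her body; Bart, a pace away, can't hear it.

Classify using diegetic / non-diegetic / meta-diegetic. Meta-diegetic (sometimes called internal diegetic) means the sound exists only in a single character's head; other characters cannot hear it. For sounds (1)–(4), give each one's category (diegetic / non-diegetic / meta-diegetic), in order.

(1) is non-diegetic: commentary laid over the scene from outside the fiction.
(2) the music is a memory playing inside Xiomara's mind alone; no real-world source, Bart can't hear it → meta-diegetic.
(3) is diegetic: a karaoke machine is a physical source in the scene and Xiomara reacts to it.
(4) a subjective body sound — Xiomara's private perception, inaudible to Bart → meta-diegetic.

non-diegetic, meta-diegetic, diegetic, meta-diegetic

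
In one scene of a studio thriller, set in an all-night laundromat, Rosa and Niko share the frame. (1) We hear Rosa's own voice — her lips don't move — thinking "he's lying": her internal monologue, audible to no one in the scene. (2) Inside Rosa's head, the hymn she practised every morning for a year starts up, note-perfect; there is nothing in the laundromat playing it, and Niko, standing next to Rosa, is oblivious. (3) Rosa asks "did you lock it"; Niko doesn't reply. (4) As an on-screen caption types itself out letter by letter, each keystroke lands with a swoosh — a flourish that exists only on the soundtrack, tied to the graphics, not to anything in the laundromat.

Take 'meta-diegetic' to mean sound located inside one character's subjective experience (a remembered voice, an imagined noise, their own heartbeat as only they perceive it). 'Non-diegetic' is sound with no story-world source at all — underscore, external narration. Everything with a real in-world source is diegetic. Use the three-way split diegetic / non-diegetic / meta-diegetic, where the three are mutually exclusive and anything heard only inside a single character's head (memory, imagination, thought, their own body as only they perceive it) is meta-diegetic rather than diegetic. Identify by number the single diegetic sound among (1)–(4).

3

Sound (1): internal monologue — inside Rosa's mind, not spoken into the scene, so meta-diegetic.
(2) is meta-diegetic: remembered music, private to Rosa — Niko is oblivious because it isn't in the room.
(3) Rosa is a character speaking aloud in the scene → diegetic.
(4) is non-diegetic: sound married to a title/caption — outside the diegesis by definition.
Only (3) is diegetic.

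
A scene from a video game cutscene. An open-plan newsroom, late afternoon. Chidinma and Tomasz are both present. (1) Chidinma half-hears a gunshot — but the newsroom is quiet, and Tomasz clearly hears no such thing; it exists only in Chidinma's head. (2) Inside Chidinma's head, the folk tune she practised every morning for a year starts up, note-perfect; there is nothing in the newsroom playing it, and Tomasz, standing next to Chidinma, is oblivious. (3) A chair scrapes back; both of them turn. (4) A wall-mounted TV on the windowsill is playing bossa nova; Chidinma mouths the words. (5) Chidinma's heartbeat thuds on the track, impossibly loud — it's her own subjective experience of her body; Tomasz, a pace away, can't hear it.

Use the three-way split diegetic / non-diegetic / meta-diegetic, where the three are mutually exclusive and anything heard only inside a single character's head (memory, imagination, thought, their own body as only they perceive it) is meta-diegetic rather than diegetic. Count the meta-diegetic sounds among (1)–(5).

(1) Chidinma alone 'hears' it — an imagined sound, not present in the space → meta-diegetic.
(2) is meta-diegetic: remembered music, private to Chidinma — Tomasz is oblivious because it isn't in the room.
(3) is diegetic: the sound comes from a chair physically present in the location.
Sound (4): source music from a wall-mounted TV, which exists in the story world, so diegetic.
Sound (5): point-of-audition from inside Chidinma's body; not a sound in the room, so meta-diegetic.
So 3 of the 5 are meta-diegetic: (1), (2), (5).

3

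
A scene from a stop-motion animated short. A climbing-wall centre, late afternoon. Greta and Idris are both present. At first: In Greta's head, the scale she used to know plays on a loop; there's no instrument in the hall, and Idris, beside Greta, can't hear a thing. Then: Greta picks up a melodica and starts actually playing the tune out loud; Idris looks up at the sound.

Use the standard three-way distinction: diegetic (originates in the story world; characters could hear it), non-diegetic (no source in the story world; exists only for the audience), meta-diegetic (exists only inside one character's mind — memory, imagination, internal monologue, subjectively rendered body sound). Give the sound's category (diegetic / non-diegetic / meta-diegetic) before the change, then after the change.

meta-diegetic, diegetic

Before the change: the tune exists only as Greta's private memory; Idris can't hear it → meta-diegetic.
After the change: Greta is now producing it live on a melodica, in the room, and Idris hears it → diegetic.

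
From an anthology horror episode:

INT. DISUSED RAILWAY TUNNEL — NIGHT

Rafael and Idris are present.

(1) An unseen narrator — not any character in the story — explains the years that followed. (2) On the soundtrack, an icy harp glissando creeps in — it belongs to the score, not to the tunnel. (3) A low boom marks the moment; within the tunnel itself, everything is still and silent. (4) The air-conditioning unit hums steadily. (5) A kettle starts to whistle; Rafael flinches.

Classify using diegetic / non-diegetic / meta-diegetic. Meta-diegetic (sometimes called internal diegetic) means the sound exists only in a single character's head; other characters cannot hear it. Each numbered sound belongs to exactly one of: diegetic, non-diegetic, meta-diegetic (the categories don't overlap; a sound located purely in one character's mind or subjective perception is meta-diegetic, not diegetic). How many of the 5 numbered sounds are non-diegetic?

(1) is non-diegetic: the narrator exists outside the story world, addressing only the audience.
(2) it has no source in the story world and no character can hear it — it's underscore → non-diegetic.
Sound (3): nothing in the scene produces it; it's an accent added for the audience, so non-diegetic.
(4) is diegetic: it's the actual ambient sound of the location.
(5) an in-world source (a kettle); characters could hear it → diegetic.
Non-diegetic: (1), (2), (3) — that's 3.

3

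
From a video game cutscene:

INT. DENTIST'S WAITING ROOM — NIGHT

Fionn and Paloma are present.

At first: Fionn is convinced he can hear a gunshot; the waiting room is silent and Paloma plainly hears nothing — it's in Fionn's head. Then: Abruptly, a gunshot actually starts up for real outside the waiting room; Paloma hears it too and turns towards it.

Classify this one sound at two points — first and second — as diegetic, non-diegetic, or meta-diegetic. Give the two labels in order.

First: only Fionn 'hears' it — imagined, in his mind → meta-diegetic.
Second: now there's a real external source and Paloma hears it too — in the story world → diegetic.

meta-diegetic, diegetic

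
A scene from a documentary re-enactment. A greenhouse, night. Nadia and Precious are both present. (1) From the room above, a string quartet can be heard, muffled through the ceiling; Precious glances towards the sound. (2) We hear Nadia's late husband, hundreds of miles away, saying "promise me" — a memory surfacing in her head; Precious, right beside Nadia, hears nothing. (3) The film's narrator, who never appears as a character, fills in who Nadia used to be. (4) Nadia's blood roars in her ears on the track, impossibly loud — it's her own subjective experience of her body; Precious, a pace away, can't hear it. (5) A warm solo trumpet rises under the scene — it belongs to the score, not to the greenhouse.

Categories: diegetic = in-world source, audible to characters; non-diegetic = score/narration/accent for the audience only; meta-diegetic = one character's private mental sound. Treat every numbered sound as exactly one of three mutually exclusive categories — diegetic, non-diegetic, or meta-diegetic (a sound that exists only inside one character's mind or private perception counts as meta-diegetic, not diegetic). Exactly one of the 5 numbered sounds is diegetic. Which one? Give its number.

Sound (1): it's coming from the room above — a location within the story world — and Precious reacts, so diegetic.
Sound (2): it's Nadia's recollection rendered as sound; the other character can't hear it, so meta-diegetic.
(3) the narrator exists outside the story world, addressing only the audience → non-diegetic.
(4) is meta-diegetic: a subjective body sound — Nadia's private perception, inaudible to Precious.
(5) score with no on-screen or off-screen source; it exists for the audience alone → non-diegetic.
Only (1) is diegetic.

1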